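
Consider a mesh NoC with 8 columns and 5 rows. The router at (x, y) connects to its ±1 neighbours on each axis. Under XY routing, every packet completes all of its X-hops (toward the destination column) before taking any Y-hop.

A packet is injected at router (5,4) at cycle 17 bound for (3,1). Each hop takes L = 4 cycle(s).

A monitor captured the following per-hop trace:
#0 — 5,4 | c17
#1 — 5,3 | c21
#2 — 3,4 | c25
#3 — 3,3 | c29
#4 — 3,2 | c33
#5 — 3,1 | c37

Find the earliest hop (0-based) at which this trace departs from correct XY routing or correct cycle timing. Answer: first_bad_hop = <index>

[1] (+0,-1) / 4c ⇒ BAD: Y-move but x=5≠3

first_bad_hop = 1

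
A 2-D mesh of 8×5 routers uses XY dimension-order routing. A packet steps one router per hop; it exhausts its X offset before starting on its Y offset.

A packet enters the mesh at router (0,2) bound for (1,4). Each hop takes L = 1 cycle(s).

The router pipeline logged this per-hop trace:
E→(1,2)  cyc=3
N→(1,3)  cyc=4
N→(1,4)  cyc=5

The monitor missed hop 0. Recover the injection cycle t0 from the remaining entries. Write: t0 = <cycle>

t0 = 2

cyc[1] = 3 and cyc[k] = t0 + k·L for every k.
Subtract one hop: t0 = 3 − 1 = 2.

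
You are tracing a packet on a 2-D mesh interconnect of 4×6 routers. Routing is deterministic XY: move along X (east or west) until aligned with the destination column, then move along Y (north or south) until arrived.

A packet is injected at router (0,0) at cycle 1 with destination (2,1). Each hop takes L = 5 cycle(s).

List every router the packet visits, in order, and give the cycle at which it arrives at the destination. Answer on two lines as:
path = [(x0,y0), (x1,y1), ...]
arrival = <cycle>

t=1: at (0,0)
t=6: at (1,0) after E
t=11: at (2,0) after E
t=16: at (2,1) after N

path = [(0,0), (1,0), (2,0), (2,1)]
arrival = 16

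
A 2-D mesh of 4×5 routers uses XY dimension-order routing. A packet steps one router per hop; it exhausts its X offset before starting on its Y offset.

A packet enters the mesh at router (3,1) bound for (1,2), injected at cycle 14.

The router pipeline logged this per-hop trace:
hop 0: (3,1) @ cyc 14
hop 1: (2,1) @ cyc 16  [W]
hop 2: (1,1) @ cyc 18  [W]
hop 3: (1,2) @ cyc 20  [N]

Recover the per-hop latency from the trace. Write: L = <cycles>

L = 2

cyc[1] − cyc[0] = 16 − 14 = 2.
One hop costs L cycles, so L = 2.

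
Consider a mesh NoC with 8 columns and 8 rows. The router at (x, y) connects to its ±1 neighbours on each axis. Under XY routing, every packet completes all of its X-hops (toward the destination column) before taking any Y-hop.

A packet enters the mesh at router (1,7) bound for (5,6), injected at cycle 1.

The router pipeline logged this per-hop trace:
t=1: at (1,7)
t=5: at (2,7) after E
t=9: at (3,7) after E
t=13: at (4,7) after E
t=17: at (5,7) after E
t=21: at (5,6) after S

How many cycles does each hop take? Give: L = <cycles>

From hop 0 (1) to hop 1 (5): +4 cycles.
Per-hop latency L = Δcyc = 4.

L = 4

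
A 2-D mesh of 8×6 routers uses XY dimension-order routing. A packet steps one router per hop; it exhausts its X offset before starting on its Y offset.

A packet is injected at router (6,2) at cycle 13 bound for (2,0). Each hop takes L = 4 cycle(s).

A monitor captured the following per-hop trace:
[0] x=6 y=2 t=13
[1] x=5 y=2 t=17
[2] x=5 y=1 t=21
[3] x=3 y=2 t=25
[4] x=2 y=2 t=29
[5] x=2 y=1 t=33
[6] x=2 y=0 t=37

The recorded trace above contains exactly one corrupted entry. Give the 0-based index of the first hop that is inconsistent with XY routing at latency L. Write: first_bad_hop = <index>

first_bad_hop = 2

  1: Δx=-1 Δy=+0 Δt=4 [ok]
  2: Δx=+0 Δy=-1 Δt=4 [BAD: Y-move but x=5≠2]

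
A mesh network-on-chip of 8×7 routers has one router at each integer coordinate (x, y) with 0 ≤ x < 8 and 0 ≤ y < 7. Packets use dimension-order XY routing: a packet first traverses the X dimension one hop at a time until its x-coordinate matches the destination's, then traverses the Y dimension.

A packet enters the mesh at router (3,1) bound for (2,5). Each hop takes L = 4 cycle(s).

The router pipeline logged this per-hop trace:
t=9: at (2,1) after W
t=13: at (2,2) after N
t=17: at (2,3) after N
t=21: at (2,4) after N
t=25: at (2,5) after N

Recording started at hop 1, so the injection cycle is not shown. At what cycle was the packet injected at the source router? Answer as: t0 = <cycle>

t0 = 5

The first recorded entry is hop 1 at cycle 9.
Therefore t0 = 9 − L = 5.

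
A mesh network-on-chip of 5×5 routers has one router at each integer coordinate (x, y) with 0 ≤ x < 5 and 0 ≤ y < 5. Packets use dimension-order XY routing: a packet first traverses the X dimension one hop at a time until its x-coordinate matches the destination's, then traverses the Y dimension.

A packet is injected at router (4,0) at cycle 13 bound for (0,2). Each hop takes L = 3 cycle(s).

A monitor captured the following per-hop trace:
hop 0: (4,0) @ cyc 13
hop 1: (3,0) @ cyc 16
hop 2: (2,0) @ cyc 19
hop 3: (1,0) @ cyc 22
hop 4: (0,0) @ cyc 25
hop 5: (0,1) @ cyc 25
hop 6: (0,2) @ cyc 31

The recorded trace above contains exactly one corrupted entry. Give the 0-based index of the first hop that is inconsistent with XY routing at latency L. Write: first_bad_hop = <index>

hop 1: step (-1,+0), +3 cyc — ok
hop 2: step (-1,+0), +3 cyc — ok
hop 3: step (-1,+0), +3 cyc — ok
hop 4: step (-1,+0), +3 cyc — ok
hop 5: step (+0,+1), +0 cyc — BAD: Δcyc=0≠L

first_bad_hop = 5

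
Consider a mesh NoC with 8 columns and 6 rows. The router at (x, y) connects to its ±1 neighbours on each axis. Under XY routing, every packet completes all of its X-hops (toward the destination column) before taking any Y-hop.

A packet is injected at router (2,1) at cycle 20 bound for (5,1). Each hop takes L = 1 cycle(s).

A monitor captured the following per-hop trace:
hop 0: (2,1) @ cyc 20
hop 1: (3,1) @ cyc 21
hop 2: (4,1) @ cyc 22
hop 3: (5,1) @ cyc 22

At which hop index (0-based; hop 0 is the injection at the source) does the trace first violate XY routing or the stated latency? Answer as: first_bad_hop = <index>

first_bad_hop = 3

hop 1: step (+1,+0), +1 cyc — ok
hop 2: step (+1,+0), +1 cyc — ok
hop 3: step (+1,+0), +0 cyc — BAD: Δcyc=0≠L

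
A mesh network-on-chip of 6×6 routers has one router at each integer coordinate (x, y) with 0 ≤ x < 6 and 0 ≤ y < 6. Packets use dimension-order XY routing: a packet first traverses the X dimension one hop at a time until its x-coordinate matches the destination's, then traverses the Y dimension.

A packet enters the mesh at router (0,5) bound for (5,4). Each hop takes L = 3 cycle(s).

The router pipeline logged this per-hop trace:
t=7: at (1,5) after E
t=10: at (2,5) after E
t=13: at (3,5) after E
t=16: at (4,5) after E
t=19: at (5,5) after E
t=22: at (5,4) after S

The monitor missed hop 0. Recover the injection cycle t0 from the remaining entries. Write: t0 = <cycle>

t0 = 4

cyc[1] = 7 and cyc[k] = t0 + k·L for every k.
t0 = cyc[1] − L = 7 − 3 = 4.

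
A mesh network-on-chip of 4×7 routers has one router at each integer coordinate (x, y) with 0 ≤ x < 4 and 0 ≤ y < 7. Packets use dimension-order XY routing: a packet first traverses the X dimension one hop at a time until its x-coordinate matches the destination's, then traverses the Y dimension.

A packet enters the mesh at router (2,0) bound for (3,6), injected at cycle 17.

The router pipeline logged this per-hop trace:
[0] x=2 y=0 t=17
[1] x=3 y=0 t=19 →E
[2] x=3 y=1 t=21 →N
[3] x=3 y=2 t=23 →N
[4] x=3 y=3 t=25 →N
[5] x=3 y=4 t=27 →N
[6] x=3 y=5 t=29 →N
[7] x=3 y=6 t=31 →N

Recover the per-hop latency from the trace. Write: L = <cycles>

Δcyc across hop 0→1: 19 − 17 = 2.
That increment is L by definition: L = 2.

L = 2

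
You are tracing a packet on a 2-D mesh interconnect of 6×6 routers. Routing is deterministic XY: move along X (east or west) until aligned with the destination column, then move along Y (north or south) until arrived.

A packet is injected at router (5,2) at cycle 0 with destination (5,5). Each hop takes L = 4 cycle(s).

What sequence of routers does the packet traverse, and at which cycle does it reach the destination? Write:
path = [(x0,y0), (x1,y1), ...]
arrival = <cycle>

path = [(5,2), (5,3), (5,4), (5,5)]
arrival = 12

  0. router=(5,2) cycle=0 (inject)
  1. router=(5,3) cycle=4 dir=N
  2. router=(5,4) cycle=8 dir=N
  3. router=(5,5) cycle=12 dir=N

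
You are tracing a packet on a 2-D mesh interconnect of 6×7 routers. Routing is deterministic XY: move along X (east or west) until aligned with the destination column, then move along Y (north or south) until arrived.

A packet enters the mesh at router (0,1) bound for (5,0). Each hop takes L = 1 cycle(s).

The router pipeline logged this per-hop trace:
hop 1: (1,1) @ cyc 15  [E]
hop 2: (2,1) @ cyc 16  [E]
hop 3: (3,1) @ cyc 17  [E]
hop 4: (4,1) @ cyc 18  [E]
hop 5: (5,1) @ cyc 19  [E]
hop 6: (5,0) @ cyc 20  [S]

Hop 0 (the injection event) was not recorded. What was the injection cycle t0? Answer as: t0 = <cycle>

t0 = 14

cyc[1] = 15 and cyc[k] = t0 + k·L for every k.
So t0 = 15 − 1·1 = 14.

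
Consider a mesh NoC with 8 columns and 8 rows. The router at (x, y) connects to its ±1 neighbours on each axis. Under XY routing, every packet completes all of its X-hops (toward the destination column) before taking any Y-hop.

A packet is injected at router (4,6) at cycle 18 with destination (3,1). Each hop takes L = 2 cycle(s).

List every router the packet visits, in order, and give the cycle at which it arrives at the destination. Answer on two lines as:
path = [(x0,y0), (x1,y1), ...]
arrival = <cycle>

t=18: at (4,6)
t=20: at (3,6) after W
t=22: at (3,5) after S
t=24: at (3,4) after S
t=26: at (3,3) after S
t=28: at (3,2) after S
t=30: at (3,1) after S

path = [(4,6), (3,6), (3,5), (3,4), (3,3), (3,2), (3,1)]
arrival = 30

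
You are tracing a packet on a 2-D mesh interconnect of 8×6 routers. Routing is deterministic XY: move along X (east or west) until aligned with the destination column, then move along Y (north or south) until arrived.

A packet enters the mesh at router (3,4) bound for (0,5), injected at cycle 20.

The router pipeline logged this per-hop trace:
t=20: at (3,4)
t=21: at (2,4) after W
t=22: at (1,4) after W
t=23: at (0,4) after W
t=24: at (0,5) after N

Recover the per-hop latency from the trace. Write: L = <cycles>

cyc[1] − cyc[0] = 21 − 20 = 1.
Each hop adds L, hence L = 1.

L = 1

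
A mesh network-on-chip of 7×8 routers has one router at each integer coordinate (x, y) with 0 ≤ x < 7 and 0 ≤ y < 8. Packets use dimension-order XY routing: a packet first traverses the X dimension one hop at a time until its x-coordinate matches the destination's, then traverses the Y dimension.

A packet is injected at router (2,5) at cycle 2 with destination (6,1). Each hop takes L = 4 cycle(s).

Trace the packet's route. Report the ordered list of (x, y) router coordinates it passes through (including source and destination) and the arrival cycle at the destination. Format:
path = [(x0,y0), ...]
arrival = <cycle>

path = [(2,5), (3,5), (4,5), (5,5), (6,5), (6,4), (6,3), (6,2), (6,1)]
arrival = 34

hop 0: (2,5) @ cyc 2
hop 1: (3,5) @ cyc 6  [E]
hop 2: (4,5) @ cyc 10  [E]
hop 3: (5,5) @ cyc 14  [E]
hop 4: (6,5) @ cyc 18  [E]
hop 5: (6,4) @ cyc 22  [S]
hop 6: (6,3) @ cyc 26  [S]
hop 7: (6,2) @ cyc 30  [S]
hop 8: (6,1) @ cyc 34  [S]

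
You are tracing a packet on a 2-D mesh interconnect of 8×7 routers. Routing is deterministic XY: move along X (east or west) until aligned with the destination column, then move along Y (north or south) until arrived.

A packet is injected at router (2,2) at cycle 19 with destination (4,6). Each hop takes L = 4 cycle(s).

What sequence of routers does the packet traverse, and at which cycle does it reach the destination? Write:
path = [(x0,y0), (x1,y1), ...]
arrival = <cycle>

path = [(2,2), (3,2), (4,2), (4,3), (4,4), (4,5), (4,6)]
arrival = 43

t=19: at (2,2)
t=23: at (3,2) after E
t=27: at (4,2) after E
t=31: at (4,3) after N
t=35: at (4,4) after N
t=39: at (4,5) after N
t=43: at (4,6) after N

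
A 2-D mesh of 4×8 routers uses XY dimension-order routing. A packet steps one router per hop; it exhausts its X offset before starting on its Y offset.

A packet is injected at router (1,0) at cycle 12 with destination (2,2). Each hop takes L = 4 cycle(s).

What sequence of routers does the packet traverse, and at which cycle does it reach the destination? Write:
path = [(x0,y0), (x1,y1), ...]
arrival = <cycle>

  0. router=(1,0) cycle=12 (inject)
  1. router=(2,0) cycle=16 dir=E
  2. router=(2,1) cycle=20 dir=N
  3. router=(2,2) cycle=24 dir=N

path = [(1,0), (2,0), (2,1), (2,2)]
arrival = 24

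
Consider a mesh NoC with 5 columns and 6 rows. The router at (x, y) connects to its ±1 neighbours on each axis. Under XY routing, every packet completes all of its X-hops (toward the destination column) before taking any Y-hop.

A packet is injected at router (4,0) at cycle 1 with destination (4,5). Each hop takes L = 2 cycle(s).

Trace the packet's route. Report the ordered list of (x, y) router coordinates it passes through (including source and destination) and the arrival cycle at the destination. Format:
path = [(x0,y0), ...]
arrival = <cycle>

path = [(4,0), (4,1), (4,2), (4,3), (4,4), (4,5)]
arrival = 11

#0 — 4,0 | c1
#1 — 4,1 | c3 | N
#2 — 4,2 | c5 | N
#3 — 4,3 | c7 | N
#4 — 4,4 | c9 | N
#5 — 4,5 | c11 | N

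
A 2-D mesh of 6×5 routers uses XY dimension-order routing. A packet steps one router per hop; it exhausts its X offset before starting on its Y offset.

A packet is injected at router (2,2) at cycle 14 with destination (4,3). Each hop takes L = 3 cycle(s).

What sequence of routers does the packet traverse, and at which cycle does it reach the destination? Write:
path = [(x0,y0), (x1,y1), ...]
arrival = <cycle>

t=14: at (2,2)
t=17: at (3,2) after E
t=20: at (4,2) after E
t=23: at (4,3) after N

path = [(2,2), (3,2), (4,2), (4,3)]
arrival = 23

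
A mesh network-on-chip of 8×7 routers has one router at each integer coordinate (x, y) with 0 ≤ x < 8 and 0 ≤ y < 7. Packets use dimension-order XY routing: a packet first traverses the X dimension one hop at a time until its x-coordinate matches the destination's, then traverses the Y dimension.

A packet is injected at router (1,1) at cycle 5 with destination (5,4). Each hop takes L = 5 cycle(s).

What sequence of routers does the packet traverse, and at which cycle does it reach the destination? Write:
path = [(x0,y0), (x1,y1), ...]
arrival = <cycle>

path = [(1,1), (2,1), (3,1), (4,1), (5,1), (5,2), (5,3), (5,4)]
arrival = 40

src (1,1)  cyc=5
E→(2,1)  cyc=10
E→(3,1)  cyc=15
E→(4,1)  cyc=20
E→(5,1)  cyc=25
N→(5,2)  cyc=30
N→(5,3)  cyc=35
N→(5,4)  cyc=40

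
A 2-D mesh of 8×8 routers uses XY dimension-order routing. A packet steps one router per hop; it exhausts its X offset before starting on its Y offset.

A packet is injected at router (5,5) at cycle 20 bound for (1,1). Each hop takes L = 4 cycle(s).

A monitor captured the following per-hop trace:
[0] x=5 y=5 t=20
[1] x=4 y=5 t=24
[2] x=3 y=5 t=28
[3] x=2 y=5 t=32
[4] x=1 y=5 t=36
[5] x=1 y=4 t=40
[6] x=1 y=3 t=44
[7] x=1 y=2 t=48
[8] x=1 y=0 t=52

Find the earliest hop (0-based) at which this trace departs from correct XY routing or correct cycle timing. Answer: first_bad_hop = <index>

hop 1: step (-1,+0), +4 cyc — ok
hop 2: step (-1,+0), +4 cyc — ok
hop 3: step (-1,+0), +4 cyc — ok
hop 4: step (-1,+0), +4 cyc — ok
hop 5: step (+0,-1), +4 cyc — ok
hop 6: step (+0,-1), +4 cyc — ok
hop 7: step (+0,-1), +4 cyc — ok
hop 8: step (+0,-2), +4 cyc — BAD: non-unit step

first_bad_hop = 8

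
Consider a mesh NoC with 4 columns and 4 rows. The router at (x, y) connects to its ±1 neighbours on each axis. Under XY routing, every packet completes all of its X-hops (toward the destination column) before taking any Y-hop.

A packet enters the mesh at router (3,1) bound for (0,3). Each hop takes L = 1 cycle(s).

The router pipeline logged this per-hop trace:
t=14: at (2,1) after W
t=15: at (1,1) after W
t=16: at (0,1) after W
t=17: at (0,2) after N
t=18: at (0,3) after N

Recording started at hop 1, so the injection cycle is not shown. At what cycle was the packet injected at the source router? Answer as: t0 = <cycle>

The first recorded entry is hop 1 at cycle 14.
t0 = cyc[1] − L = 14 − 1 = 13.

t0 = 13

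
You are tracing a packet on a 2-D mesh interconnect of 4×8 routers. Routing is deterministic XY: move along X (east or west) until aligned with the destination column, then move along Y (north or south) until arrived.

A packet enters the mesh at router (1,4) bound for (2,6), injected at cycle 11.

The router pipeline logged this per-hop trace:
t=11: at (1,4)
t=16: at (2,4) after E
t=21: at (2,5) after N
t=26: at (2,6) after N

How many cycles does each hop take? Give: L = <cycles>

L = 5

Between hops 0 and 1 the cycle counter advances 16 − 11 = 5.
Per-hop latency L = Δcyc = 5.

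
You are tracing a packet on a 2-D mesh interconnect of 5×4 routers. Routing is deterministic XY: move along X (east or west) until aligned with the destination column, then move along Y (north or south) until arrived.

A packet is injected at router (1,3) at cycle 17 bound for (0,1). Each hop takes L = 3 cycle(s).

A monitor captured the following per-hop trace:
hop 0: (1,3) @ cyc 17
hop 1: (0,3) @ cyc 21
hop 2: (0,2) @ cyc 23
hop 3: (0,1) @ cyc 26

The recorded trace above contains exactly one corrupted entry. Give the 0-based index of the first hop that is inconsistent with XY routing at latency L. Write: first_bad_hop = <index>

first_bad_hop = 1

  1: Δx=-1 Δy=+0 Δt=4 [BAD: Δcyc=4≠L]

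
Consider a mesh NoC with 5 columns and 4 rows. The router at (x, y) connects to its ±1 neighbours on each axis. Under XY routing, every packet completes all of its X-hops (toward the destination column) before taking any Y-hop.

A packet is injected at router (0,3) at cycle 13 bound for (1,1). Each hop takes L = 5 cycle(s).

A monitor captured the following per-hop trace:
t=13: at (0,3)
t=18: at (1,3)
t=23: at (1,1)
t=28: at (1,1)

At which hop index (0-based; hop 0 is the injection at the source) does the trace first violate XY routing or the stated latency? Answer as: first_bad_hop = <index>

hop 1: step (+1,+0), +5 cyc — ok
hop 2: step (+0,-2), +5 cyc — BAD: non-unit step

first_bad_hop = 2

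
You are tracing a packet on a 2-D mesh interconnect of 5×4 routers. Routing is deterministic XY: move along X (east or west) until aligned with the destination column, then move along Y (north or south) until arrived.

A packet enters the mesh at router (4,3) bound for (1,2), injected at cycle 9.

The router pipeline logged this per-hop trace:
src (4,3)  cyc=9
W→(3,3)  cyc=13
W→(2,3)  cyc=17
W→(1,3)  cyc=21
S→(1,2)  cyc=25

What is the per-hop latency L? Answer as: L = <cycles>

Δcyc across hop 0→1: 13 − 9 = 4.
One hop costs L cycles, so L = 4.

L = 4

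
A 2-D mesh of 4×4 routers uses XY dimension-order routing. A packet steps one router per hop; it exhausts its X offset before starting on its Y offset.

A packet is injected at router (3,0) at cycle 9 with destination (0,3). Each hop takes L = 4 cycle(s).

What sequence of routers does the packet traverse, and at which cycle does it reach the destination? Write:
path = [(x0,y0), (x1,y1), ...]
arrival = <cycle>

src (3,0)  cyc=9
W→(2,0)  cyc=13
W→(1,0)  cyc=17
W→(0,0)  cyc=21
N→(0,1)  cyc=25
N→(0,2)  cyc=29
N→(0,3)  cyc=33

path = [(3,0), (2,0), (1,0), (0,0), (0,1), (0,2), (0,3)]
arrival = 33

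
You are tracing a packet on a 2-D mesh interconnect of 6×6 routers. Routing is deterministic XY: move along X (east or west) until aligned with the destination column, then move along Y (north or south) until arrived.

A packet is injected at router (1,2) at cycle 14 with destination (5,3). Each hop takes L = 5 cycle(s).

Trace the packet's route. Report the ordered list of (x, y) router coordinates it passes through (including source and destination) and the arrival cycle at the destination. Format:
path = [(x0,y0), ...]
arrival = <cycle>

hop 0: (1,2) @ cyc 14
hop 1: (2,2) @ cyc 19  [E]
hop 2: (3,2) @ cyc 24  [E]
hop 3: (4,2) @ cyc 29  [E]
hop 4: (5,2) @ cyc 34  [E]
hop 5: (5,3) @ cyc 39  [N]

path = [(1,2), (2,2), (3,2), (4,2), (5,2), (5,3)]
arrival = 39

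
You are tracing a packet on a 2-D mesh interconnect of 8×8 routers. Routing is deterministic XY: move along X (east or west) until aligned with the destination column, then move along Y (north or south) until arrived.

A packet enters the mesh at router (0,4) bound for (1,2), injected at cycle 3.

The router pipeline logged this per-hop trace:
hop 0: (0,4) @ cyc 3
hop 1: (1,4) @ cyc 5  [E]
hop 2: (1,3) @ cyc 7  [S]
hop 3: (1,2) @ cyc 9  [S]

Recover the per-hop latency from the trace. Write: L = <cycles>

Δcyc across hop 0→1: 5 − 3 = 2.
That increment is L by definition: L = 2.

L = 2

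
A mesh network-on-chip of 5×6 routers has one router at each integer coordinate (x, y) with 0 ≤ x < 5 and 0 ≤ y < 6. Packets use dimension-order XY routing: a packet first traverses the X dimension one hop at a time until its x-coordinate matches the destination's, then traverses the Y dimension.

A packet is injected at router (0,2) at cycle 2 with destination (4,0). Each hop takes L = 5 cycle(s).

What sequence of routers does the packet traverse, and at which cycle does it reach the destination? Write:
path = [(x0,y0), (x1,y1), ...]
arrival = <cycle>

path = [(0,2), (1,2), (2,2), (3,2), (4,2), (4,1), (4,0)]
arrival = 32

  0. router=(0,2) cycle=2 (inject)
  1. router=(1,2) cycle=7 dir=E
  2. router=(2,2) cycle=12 dir=E
  3. router=(3,2) cycle=17 dir=E
  4. router=(4,2) cycle=22 dir=E
  5. router=(4,1) cycle=27 dir=S
  6. router=(4,0) cycle=32 dir=S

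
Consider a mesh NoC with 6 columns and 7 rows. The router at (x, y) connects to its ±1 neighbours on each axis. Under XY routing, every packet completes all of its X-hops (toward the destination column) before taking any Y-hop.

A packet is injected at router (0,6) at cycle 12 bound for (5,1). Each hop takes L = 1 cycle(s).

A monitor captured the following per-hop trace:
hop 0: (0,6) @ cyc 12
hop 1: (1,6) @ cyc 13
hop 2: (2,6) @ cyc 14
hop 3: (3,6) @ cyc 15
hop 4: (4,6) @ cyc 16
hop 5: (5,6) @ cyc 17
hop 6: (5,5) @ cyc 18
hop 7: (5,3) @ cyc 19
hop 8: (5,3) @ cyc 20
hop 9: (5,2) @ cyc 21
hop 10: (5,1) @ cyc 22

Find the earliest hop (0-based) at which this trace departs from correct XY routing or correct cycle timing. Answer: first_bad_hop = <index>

first_bad_hop = 7

[1] (+1,+0) / 1c ⇒ ok
[2] (+1,+0) / 1c ⇒ ok
[3] (+1,+0) / 1c ⇒ ok
[4] (+1,+0) / 1c ⇒ ok
[5] (+1,+0) / 1c ⇒ ok
[6] (+0,-1) / 1c ⇒ ok
[7] (+0,-2) / 1c ⇒ BAD: non-unit step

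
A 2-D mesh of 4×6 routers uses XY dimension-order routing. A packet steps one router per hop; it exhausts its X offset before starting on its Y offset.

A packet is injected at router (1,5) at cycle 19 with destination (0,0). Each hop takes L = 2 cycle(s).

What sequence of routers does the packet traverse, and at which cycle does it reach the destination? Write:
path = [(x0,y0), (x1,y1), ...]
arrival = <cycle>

src (1,5)  cyc=19
W→(0,5)  cyc=21
S→(0,4)  cyc=23
S→(0,3)  cyc=25
S→(0,2)  cyc=27
S→(0,1)  cyc=29
S→(0,0)  cyc=31

path = [(1,5), (0,5), (0,4), (0,3), (0,2), (0,1), (0,0)]
arrival = 31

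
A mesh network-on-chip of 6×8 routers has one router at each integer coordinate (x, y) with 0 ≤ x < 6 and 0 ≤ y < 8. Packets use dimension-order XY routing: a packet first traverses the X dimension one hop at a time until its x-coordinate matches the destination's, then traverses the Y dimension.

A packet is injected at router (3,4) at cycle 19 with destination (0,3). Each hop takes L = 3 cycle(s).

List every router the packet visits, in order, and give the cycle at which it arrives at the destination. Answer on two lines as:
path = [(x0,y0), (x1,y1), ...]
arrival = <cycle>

path = [(3,4), (2,4), (1,4), (0,4), (0,3)]
arrival = 31

t=19: at (3,4)
t=22: at (2,4) after W
t=25: at (1,4) after W
t=28: at (0,4) after W
t=31: at (0,3) after S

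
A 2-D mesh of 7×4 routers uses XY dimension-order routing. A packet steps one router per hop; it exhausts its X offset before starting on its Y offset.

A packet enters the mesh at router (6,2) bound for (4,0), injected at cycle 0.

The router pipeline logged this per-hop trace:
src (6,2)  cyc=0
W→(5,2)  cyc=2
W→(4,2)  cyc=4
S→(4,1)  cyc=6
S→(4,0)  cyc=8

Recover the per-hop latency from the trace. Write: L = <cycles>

Between hops 0 and 1 the cycle counter advances 2 − 0 = 2.
One hop costs L cycles, so L = 2.

L = 2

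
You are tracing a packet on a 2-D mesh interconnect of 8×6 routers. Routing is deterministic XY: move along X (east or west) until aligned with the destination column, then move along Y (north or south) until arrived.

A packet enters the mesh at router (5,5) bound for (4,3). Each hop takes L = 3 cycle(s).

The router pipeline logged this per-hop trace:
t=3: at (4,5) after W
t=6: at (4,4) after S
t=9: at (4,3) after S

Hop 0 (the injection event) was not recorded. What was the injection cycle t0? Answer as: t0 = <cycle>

At hop 1 the cycle is 3; in general cyc_k = t0 + kL.
t0 = cyc[1] − L = 3 − 3 = 0.

t0 = 0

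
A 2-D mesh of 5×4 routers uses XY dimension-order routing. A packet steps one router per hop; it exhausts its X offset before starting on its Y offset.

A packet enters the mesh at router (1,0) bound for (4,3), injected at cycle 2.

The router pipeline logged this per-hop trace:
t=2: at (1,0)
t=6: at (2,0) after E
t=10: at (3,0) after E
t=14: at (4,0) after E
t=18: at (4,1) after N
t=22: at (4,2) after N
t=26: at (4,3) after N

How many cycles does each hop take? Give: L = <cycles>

cyc[1] − cyc[0] = 6 − 2 = 4.
Per-hop latency L = Δcyc = 4.

L = 4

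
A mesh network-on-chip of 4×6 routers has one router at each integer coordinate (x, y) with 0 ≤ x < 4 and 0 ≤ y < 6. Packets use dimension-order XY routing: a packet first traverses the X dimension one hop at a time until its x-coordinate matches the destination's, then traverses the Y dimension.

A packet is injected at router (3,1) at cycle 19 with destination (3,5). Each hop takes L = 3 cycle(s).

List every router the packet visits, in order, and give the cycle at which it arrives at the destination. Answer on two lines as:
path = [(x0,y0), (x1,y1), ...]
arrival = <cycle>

path = [(3,1), (3,2), (3,3), (3,4), (3,5)]
arrival = 31

[0] x=3 y=1 t=19
[1] x=3 y=2 t=22 →N
[2] x=3 y=3 t=25 →N
[3] x=3 y=4 t=28 →N
[4] x=3 y=5 t=31 →N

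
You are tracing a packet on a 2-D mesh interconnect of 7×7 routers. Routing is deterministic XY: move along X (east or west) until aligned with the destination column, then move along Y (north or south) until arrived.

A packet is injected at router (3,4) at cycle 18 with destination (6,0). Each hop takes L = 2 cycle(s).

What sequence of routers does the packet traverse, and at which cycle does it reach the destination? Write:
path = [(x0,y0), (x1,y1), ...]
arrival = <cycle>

path = [(3,4), (4,4), (5,4), (6,4), (6,3), (6,2), (6,1), (6,0)]
arrival = 32

t=18: at (3,4)
t=20: at (4,4) after E
t=22: at (5,4) after E
t=24: at (6,4) after E
t=26: at (6,3) after S
t=28: at (6,2) after S
t=30: at (6,1) after S
t=32: at (6,0) after S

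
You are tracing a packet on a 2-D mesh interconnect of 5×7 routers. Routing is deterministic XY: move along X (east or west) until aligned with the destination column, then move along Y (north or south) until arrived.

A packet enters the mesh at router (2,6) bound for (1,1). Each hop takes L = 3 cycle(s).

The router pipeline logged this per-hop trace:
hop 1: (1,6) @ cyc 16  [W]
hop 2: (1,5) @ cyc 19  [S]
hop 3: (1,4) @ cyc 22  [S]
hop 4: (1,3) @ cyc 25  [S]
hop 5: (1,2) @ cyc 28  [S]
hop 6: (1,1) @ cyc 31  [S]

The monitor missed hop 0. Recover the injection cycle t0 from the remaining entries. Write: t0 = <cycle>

Hop 1 reached at cycle 16; hop k is at t0 + k·L.
t0 = cyc[1] − L = 16 − 3 = 13.

t0 = 13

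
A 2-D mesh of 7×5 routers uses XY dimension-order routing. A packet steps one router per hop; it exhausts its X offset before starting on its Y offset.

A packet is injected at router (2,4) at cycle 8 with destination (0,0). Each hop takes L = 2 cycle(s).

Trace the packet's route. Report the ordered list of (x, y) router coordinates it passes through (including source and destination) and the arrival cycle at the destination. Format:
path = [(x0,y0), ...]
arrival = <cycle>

t=8: at (2,4)
t=10: at (1,4) after W
t=12: at (0,4) after W
t=14: at (0,3) after S
t=16: at (0,2) after S
t=18: at (0,1) after S
t=20: at (0,0) after S

path = [(2,4), (1,4), (0,4), (0,3), (0,2), (0,1), (0,0)]
arrival = 20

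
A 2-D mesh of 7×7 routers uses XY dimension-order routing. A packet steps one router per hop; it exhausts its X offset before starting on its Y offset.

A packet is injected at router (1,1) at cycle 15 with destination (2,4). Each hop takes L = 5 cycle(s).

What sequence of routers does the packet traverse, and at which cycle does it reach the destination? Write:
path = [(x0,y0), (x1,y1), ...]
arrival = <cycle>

path = [(1,1), (2,1), (2,2), (2,3), (2,4)]
arrival = 35

src (1,1)  cyc=15
E→(2,1)  cyc=20
N→(2,2)  cyc=25
N→(2,3)  cyc=30
N→(2,4)  cyc=35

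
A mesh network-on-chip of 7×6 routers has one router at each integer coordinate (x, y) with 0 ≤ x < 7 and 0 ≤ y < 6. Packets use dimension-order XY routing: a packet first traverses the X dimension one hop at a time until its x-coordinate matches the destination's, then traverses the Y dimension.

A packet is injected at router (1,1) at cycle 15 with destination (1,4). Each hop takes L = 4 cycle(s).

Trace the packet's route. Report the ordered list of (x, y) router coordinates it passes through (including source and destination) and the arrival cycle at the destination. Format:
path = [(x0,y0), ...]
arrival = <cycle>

[0] x=1 y=1 t=15
[1] x=1 y=2 t=19 →N
[2] x=1 y=3 t=23 →N
[3] x=1 y=4 t=27 →N

path = [(1,1), (1,2), (1,3), (1,4)]
arrival = 27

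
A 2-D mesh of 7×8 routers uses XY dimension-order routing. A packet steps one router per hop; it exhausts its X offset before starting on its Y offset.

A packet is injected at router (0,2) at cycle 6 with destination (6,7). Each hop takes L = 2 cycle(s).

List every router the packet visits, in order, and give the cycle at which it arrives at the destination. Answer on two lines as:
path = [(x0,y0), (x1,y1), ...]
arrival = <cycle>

path = [(0,2), (1,2), (2,2), (3,2), (4,2), (5,2), (6,2), (6,3), (6,4), (6,5), (6,6), (6,7)]
arrival = 28

#0 — 0,2 | c6
#1 — 1,2 | c8 | E
#2 — 2,2 | c10 | E
#3 — 3,2 | c12 | E
#4 — 4,2 | c14 | E
#5 — 5,2 | c16 | E
#6 — 6,2 | c18 | E
#7 — 6,3 | c20 | N
#8 — 6,4 | c22 | N
#9 — 6,5 | c24 | N
#10 — 6,6 | c26 | N
#11 — 6,7 | c28 | N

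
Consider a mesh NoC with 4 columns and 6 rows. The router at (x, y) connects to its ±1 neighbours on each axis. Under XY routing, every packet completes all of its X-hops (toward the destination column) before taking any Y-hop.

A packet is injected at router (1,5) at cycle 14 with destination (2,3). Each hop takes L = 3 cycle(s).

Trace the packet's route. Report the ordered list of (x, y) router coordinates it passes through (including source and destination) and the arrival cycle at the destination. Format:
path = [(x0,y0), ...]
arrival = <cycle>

path = [(1,5), (2,5), (2,4), (2,3)]
arrival = 23

hop 0: (1,5) @ cyc 14
hop 1: (2,5) @ cyc 17  [E]
hop 2: (2,4) @ cyc 20  [S]
hop 3: (2,3) @ cyc 23  [S]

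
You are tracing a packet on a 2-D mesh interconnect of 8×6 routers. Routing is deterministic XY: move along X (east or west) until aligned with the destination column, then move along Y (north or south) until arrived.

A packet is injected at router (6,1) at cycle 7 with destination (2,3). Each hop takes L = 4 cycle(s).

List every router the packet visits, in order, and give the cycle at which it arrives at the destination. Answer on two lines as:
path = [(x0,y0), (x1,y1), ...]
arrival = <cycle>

path = [(6,1), (5,1), (4,1), (3,1), (2,1), (2,2), (2,3)]
arrival = 31

[0] x=6 y=1 t=7
[1] x=5 y=1 t=11 →W
[2] x=4 y=1 t=15 →W
[3] x=3 y=1 t=19 →W
[4] x=2 y=1 t=23 →W
[5] x=2 y=2 t=27 →N
[6] x=2 y=3 t=31 →N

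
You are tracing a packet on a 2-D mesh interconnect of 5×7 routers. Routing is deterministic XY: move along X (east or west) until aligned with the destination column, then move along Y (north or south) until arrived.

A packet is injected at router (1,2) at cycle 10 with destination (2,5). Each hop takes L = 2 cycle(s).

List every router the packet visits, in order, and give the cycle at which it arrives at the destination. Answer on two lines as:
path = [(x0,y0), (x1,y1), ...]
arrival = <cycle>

path = [(1,2), (2,2), (2,3), (2,4), (2,5)]
arrival = 18

[0] x=1 y=2 t=10
[1] x=2 y=2 t=12 →E
[2] x=2 y=3 t=14 →N
[3] x=2 y=4 t=16 →N
[4] x=2 y=5 t=18 →N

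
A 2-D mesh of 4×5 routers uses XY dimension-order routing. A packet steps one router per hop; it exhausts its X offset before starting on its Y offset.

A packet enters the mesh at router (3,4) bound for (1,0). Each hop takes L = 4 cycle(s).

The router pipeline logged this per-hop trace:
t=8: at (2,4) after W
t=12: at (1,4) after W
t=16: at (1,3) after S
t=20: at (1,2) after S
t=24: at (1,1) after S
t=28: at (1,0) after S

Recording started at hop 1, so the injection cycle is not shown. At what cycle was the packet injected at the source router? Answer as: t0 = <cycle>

At hop 1 the cycle is 8; in general cyc_k = t0 + kL.
t0 = cyc[1] − L = 8 − 4 = 4.

t0 = 4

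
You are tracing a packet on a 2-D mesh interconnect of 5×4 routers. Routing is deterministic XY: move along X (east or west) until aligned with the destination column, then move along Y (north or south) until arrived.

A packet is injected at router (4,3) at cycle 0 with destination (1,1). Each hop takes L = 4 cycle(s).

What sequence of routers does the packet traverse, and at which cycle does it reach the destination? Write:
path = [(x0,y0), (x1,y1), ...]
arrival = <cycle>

path = [(4,3), (3,3), (2,3), (1,3), (1,2), (1,1)]
arrival = 20

#0 — 4,3 | c0
#1 — 3,3 | c4 | W
#2 — 2,3 | c8 | W
#3 — 1,3 | c12 | W
#4 — 1,2 | c16 | S
#5 — 1,1 | c20 | S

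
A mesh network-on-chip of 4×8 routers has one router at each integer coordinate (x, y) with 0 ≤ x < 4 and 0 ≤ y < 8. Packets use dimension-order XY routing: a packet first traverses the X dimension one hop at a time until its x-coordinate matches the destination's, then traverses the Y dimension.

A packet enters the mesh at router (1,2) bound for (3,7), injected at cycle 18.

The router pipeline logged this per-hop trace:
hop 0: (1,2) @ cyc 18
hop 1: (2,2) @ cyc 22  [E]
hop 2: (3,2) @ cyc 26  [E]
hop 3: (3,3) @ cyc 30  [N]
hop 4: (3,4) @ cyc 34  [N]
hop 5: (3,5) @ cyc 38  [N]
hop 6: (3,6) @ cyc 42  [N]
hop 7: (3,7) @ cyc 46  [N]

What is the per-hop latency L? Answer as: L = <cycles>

L = 4

Δcyc across hop 0→1: 22 − 18 = 4.
Per-hop latency L = Δcyc = 4.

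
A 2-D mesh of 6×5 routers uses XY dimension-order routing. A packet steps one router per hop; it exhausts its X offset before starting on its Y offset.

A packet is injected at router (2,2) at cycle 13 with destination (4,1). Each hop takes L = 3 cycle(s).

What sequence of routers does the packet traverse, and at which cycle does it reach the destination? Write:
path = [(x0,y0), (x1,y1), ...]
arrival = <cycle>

path = [(2,2), (3,2), (4,2), (4,1)]
arrival = 22

[0] x=2 y=2 t=13
[1] x=3 y=2 t=16 →E
[2] x=4 y=2 t=19 →E
[3] x=4 y=1 t=22 →S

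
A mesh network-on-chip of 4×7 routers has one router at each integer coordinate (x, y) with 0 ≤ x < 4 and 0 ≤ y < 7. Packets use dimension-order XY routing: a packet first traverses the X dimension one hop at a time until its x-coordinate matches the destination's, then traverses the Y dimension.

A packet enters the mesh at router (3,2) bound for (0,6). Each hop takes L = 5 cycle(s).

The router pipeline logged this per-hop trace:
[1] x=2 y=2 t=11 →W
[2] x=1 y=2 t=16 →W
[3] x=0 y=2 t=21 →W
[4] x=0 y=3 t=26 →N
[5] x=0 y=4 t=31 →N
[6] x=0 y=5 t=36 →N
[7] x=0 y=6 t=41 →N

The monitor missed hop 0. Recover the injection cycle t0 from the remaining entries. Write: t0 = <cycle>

t0 = 6

cyc[1] = 11 and cyc[k] = t0 + k·L for every k.
t0 = cyc[1] − L = 11 − 5 = 6.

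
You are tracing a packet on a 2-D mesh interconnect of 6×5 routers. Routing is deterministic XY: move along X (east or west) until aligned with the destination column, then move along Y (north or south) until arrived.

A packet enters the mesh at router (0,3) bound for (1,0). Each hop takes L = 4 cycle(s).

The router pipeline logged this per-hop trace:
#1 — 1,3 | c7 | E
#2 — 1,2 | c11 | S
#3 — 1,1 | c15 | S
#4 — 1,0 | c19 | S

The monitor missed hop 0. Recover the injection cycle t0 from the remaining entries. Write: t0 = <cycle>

t0 = 3

The first recorded entry is hop 1 at cycle 7.
Subtract one hop: t0 = 7 − 4 = 3.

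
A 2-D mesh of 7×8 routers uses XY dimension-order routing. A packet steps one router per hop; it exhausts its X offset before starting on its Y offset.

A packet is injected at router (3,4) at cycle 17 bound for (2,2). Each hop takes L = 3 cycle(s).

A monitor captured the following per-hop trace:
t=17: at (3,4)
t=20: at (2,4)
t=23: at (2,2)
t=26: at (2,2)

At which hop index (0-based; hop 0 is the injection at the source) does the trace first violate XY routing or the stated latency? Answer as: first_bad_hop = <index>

check 1→ d=(-1,0) cyc+3: ok
check 2→ d=(0,-2) cyc+3: BAD: non-unit step

first_bad_hop = 2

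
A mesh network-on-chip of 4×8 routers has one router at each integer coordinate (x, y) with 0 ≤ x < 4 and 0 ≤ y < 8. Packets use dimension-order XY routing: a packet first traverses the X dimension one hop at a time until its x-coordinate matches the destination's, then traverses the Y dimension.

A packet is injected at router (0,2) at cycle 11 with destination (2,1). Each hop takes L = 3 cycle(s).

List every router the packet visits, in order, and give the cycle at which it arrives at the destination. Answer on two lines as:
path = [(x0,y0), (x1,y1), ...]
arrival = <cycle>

[0] x=0 y=2 t=11
[1] x=1 y=2 t=14 →E
[2] x=2 y=2 t=17 →E
[3] x=2 y=1 t=20 →S

path = [(0,2), (1,2), (2,2), (2,1)]
arrival = 20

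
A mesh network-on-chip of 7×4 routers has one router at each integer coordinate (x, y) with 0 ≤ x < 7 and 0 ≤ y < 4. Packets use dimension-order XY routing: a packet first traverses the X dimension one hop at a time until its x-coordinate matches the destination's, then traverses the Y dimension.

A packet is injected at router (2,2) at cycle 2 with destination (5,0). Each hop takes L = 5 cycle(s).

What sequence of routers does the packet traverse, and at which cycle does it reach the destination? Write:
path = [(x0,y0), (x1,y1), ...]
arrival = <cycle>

path = [(2,2), (3,2), (4,2), (5,2), (5,1), (5,0)]
arrival = 27

  0. router=(2,2) cycle=2 (inject)
  1. router=(3,2) cycle=7 dir=E
  2. router=(4,2) cycle=12 dir=E
  3. router=(5,2) cycle=17 dir=E
  4. router=(5,1) cycle=22 dir=S
  5. router=(5,0) cycle=27 dir=S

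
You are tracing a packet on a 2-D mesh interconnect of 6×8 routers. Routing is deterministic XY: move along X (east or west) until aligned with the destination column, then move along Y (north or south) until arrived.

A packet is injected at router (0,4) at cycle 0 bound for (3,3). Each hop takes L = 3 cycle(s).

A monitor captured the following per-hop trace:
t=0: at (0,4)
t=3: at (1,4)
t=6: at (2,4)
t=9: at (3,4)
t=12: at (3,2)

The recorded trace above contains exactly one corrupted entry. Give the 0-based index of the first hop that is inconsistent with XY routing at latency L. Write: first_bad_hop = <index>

check 1→ d=(1,0) cyc+3: ok
check 2→ d=(1,0) cyc+3: ok
check 3→ d=(1,0) cyc+3: ok
check 4→ d=(0,-2) cyc+3: BAD: non-unit step

first_bad_hop = 4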